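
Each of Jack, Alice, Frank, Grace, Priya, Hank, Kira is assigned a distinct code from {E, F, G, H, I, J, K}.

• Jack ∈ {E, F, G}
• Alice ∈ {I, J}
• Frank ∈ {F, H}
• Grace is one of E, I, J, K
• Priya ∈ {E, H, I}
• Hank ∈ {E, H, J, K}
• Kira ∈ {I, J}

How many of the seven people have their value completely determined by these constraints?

Among the 7 variables, G fits only Jack (and all 7 values in {E, F, G, H, I, J, K} must be used), so Jack = G.
The 6 still-open variables draw from only 6 values {E, F, H, I, J, K}, so each is used; only Frank can be F, hence Frank = F.
Alice and Kira between them cover only {I, J} — a naked pair. Remove those values from Grace, Priya, Hank.
Determined: Jack=G, Frank=F. The other people each still have more than one consistent value. That makes 2.

2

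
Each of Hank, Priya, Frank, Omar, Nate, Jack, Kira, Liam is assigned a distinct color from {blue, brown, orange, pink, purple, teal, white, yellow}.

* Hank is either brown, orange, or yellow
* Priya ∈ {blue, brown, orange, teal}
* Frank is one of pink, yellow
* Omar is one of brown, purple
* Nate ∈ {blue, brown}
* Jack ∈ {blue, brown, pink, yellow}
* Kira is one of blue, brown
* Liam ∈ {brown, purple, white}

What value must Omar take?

The 8 variables draw from only 8 values {blue, brown, orange, pink, purple, teal, white, yellow}, so each is used; only Priya can be teal, hence Priya = teal.
The 7 still-open variables together cover exactly {blue, brown, orange, pink, purple, white, yellow} — 7 values for 7 variables — and orange appears only in Hank's list, so Hank = orange.
The 6 still-open variables draw from only 6 values {blue, brown, pink, purple, white, yellow}, so each is used; only Liam can be white, hence Liam = white.
The 5 still-open variables together cover exactly {blue, brown, pink, purple, yellow} — 5 values for 5 variables — and purple appears only in Omar's list, so Omar = purple.

purple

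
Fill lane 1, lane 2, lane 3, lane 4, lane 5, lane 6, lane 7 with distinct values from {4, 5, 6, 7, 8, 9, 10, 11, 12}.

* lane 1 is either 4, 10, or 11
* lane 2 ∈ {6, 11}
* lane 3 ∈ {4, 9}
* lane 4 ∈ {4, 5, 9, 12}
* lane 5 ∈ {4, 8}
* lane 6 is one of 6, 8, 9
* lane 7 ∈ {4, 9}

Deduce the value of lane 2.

lane 3 and lane 7 share exactly the 2 values {4, 9}; by pigeonhole those values go to them, so strike 4, 9 from lane 1, lane 4, lane 5, lane 6.
lane 5's domain is down to {8}, so lane 5 = 8. Eliminate 8 elsewhere: lane 6.
That leaves lane 6 = 6. Eliminate 6 elsewhere: lane 2.
So lane 2 = 11.

11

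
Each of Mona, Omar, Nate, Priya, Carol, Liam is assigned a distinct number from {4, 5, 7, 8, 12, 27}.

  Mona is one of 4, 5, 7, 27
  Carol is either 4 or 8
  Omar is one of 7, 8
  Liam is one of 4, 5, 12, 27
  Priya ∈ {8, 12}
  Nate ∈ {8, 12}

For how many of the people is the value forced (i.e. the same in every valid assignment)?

Nate and Priya share exactly the 2 values {8, 12}; by pigeonhole those values go to them, so strike 8, 12 from Omar, Carol, Liam.
That leaves Omar = 7. So Mona can't be 7.
Carol must be 4 (only option left). So Mona, Liam can't be 4.
Determined: Omar=7, Carol=4. The other people each still have more than one consistent value. That makes 2.

2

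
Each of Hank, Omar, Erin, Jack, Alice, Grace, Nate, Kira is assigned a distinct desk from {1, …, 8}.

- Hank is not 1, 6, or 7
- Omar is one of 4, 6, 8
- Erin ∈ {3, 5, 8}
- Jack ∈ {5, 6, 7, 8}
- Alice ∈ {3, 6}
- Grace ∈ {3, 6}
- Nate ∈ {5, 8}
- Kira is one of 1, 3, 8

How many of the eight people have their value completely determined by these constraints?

4

The 8 variables draw from only 8 values {1, 2, 3, 4, 5, 6, 7, 8}, so each is used; only Kira can be 1, hence Kira = 1.
The 7 still-open variables together cover exactly {2, 3, 4, 5, 6, 7, 8} — 7 values for 7 variables — and 2 appears only in Hank's list, so Hank = 2.
Among the 6 still-open variables, 4 fits only Omar (and all 6 values in {3, 4, 5, 6, 7, 8} must be used), so Omar = 4.
The 5 still-open variables draw from only 5 values {3, 5, 6, 7, 8}, so each is used; only Jack can be 7, hence Jack = 7.
Alice and Grace between them cover only {3, 6} — a naked pair. Remove those values from Erin.
Determined: Hank=2, Omar=4, Jack=7, Kira=1. The other people each still have more than one consistent value. That makes 4.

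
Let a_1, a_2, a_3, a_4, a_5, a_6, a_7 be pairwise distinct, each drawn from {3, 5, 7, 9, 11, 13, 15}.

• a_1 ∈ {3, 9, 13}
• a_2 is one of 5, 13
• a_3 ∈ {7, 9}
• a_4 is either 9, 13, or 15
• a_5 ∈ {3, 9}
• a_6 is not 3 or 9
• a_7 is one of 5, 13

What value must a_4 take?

15

The 7 variables together cover exactly {3, 5, 7, 9, 11, 13, 15} — 7 values for 7 variables — and 11 appears only in a_6's list, so a_6 = 11.
The 6 still-open variables draw from only 6 values {3, 5, 7, 9, 13, 15}, so each is used; only a_3 can be 7, hence a_3 = 7.
Among the 5 still-open variables, 15 fits only a_4 (and all 5 values in {3, 5, 9, 13, 15} must be used), so a_4 = 15.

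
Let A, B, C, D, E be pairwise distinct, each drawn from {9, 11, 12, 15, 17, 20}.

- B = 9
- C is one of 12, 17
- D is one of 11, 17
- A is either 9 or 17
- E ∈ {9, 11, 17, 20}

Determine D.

B must be 9 (only option left). Eliminate 9 elsewhere: A, E.
A must be 17 (only option left). Eliminate 17 elsewhere: C, D, E.
So D = 11.

11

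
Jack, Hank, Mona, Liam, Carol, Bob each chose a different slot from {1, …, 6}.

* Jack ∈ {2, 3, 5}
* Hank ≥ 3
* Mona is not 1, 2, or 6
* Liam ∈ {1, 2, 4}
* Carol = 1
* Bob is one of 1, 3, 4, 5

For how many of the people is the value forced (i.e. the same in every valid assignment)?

2

Carol must be 1 (only option left). Eliminate 1 elsewhere: Liam, Bob.
The 5 still-open variables draw from only 5 values {2, 3, 4, 5, 6}, so each is used; only Hank can be 6, hence Hank = 6.
Determined: Hank=6, Carol=1. The other people each still have more than one consistent value. That makes 2.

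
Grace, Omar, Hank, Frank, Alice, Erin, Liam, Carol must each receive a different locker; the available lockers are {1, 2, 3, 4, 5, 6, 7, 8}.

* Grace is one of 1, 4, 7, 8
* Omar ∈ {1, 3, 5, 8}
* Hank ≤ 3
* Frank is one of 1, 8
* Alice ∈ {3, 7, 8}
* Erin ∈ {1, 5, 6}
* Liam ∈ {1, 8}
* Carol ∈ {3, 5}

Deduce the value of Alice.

7

The 8 variables together cover exactly {1, 2, 3, 4, 5, 6, 7, 8} — 8 values for 8 variables — and 2 appears only in Hank's list, so Hank = 2.
Among the 7 still-open variables, 4 fits only Grace (and all 7 values in {1, 3, 4, 5, 6, 7, 8} must be used), so Grace = 4.
The 6 still-open variables together cover exactly {1, 3, 5, 6, 7, 8} — 6 values for 6 variables — and 6 appears only in Erin's list, so Erin = 6.
Among the 5 still-open variables, 7 fits only Alice (and all 5 values in {1, 3, 5, 7, 8} must be used), so Alice = 7.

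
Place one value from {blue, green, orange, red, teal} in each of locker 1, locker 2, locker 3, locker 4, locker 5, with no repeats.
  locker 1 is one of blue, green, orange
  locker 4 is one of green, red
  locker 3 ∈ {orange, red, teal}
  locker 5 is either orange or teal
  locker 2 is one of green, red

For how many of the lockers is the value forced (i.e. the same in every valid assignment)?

1

Among the 5 variables, blue fits only locker 1 (and all 5 values in {blue, green, orange, red, teal} must be used), so locker 1 = blue.
locker 2 and locker 4 share exactly the 2 values {green, red}; by pigeonhole those values go to them, so strike green, red from locker 3.
Determined: locker 1=blue. The other lockers each still have more than one consistent value. That makes 1.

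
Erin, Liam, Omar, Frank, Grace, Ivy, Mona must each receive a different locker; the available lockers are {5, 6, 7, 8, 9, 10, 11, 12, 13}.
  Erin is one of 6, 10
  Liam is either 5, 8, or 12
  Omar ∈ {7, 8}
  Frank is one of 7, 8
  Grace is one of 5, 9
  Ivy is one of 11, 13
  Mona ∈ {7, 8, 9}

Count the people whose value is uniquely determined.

The 2 variables Omar and Frank are confined to {7, 8}, which locks those values in; drop them from Liam, Mona.
Mona has just one choice, so Mona = 9. Eliminate 9 elsewhere: Grace.
Grace has just one choice, so Grace = 5. So Liam can't be 5.
Liam's domain is down to {12}, so Liam = 12.
Determined: Liam=12, Grace=5, Mona=9. The other people each still have more than one consistent value. That makes 3.

3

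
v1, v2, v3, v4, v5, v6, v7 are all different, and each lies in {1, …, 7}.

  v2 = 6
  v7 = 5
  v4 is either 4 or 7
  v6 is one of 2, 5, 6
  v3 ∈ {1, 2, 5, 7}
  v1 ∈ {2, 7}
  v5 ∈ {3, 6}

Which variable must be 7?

v2's domain is down to {6}, so v2 = 6. Eliminate 6 elsewhere: v5, v6.
v5's domain is down to {3}, so v5 = 3.
v7 has just one choice, so v7 = 5. Eliminate 5 elsewhere: v3, v6.
v6 has just one choice, so v6 = 2. Strike 2 from v1, v3.
So 7 goes to v1.

v1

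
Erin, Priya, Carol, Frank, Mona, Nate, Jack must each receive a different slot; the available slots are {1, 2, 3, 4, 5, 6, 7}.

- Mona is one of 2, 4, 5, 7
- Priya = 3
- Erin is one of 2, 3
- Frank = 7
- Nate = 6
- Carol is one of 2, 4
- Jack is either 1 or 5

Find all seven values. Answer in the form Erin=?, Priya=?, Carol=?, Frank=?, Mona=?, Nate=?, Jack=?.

Erin=2, Priya=3, Carol=4, Frank=7, Mona=5, Nate=6, Jack=1

Priya has just one choice, so Priya = 3. Remove 3 from Erin.
That leaves Frank = 7. So Mona can't be 7.
That leaves Nate = 6.
Erin's domain is down to {2}, so Erin = 2. Strike 2 from Carol, Mona.
Carol's domain is down to {4}, so Carol = 4. Remove 4 from Mona.
Mona has just one choice, so Mona = 5. Eliminate 5 elsewhere: Jack.
Jack has just one choice, so Jack = 1.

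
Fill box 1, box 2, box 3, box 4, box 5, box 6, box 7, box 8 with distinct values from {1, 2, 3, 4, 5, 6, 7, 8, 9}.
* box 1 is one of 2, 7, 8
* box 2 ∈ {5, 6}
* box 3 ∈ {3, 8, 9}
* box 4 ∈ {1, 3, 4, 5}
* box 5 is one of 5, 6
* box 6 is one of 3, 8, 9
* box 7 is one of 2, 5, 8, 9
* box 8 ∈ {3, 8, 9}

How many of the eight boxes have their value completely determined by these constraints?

2

The 2 variables box 2 and box 5 are confined to {5, 6}, which locks those values in; drop them from box 4, box 7.
The 3 variables box 3, box 6, box 8 are confined to {3, 8, 9}, which locks those values in; drop them from box 1, box 4, box 7.
That leaves box 7 = 2. Remove 2 from box 1.
box 1 must be 7 (only option left).
Determined: box 1=7, box 7=2. The other boxes each still have more than one consistent value. That makes 2.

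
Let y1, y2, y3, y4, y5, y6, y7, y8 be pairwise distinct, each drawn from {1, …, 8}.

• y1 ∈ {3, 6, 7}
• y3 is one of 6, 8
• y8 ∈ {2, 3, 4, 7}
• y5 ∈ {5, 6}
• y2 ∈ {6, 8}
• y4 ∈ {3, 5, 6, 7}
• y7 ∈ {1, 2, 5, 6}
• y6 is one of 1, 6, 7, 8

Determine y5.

The 8 variables draw from only 8 values {1, 2, 3, 4, 5, 6, 7, 8}, so each is used; only y8 can be 4, hence y8 = 4.
Among the 7 still-open variables, 2 fits only y7 (and all 7 values in {1, 2, 3, 5, 6, 7, 8} must be used), so y7 = 2.
The 6 still-open variables draw from only 6 values {1, 3, 5, 6, 7, 8}, so each is used; only y6 can be 1, hence y6 = 1.
The 2 variables y2 and y3 are confined to {6, 8}, which locks those values in; drop them from y1, y4, y5.
So y5 = 5.

5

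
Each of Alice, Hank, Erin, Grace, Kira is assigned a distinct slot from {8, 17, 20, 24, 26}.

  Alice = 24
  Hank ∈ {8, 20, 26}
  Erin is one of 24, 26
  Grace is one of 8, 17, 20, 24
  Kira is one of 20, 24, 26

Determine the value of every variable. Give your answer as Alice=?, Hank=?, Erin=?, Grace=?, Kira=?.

Alice has just one choice, so Alice = 24. Eliminate 24 elsewhere: Erin, Grace, Kira.
Erin's domain is down to {26}, so Erin = 26. Remove 26 from Hank, Kira.
Kira must be 20 (only option left). So Hank, Grace can't be 20.
That leaves Hank = 8. Remove 8 from Grace.
Grace must be 17 (only option left).

Alice=24, Hank=8, Erin=26, Grace=17, Kira=20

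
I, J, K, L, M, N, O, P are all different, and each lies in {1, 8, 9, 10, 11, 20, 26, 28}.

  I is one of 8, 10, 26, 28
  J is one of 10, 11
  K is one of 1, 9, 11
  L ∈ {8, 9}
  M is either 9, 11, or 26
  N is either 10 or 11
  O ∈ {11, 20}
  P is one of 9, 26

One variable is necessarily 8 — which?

The 8 variables together cover exactly {1, 8, 9, 10, 11, 20, 26, 28} — 8 values for 8 variables — and 1 appears only in K's list, so K = 1.
The 7 still-open variables draw from only 7 values {8, 9, 10, 11, 20, 26, 28}, so each is used; only O can be 20, hence O = 20.
Among the 6 still-open variables, 28 fits only I (and all 6 values in {8, 9, 10, 11, 26, 28} must be used), so I = 28.
Among the 5 still-open variables, 8 fits only L (and all 5 values in {8, 9, 10, 11, 26} must be used), so L = 8.

L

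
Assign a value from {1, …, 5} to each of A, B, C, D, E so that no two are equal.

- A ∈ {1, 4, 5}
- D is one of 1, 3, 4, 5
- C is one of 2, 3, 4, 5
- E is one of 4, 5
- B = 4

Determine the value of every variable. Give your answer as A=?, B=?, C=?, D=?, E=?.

B must be 4 (only option left). Remove 4 from A, C, D, E.
E has just one choice, so E = 5. Remove 5 from A, C, D.
A's domain is down to {1}, so A = 1. So D can't be 1.
That leaves D = 3. Strike 3 from C.
That leaves C = 2.

A=1, B=4, C=2, D=3, E=5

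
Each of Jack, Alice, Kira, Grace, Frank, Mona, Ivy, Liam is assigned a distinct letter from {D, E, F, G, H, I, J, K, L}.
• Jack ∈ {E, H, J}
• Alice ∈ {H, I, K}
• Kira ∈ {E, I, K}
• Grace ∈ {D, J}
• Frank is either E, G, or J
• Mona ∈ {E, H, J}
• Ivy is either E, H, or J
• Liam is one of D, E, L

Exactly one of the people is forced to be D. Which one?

Among the 8 variables, G fits only Frank (and all 8 values in {D, E, G, H, I, J, K, L} must be used), so Frank = G.
Among the 7 still-open variables, L fits only Liam (and all 7 values in {D, E, H, I, J, K, L} must be used), so Liam = L.
Among the 6 still-open variables, D fits only Grace (and all 6 values in {D, E, H, I, J, K} must be used), so Grace = D.

Grace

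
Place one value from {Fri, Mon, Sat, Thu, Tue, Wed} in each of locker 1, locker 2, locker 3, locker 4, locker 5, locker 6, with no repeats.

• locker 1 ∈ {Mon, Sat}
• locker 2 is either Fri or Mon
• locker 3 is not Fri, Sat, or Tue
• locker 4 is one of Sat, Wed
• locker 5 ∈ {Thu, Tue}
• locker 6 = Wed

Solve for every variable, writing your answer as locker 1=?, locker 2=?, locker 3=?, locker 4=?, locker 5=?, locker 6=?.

locker 6 must be Wed (only option left). So locker 3, locker 4 can't be Wed.
locker 4 must be Sat (only option left). Strike Sat from locker 1.
That leaves locker 1 = Mon. So locker 2, locker 3 can't be Mon.
locker 2's domain is down to {Fri}, so locker 2 = Fri.
locker 3 has just one choice, so locker 3 = Thu. Eliminate Thu elsewhere: locker 5.
locker 5 has just one choice, so locker 5 = Tue.

locker 1=Mon, locker 2=Fri, locker 3=Thu, locker 4=Sat, locker 5=Tue, locker 6=Wed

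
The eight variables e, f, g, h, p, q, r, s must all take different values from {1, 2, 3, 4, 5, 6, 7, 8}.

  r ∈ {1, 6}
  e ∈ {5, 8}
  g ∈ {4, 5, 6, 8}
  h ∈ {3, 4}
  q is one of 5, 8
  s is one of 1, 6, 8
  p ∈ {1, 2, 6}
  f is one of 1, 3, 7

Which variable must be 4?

Among the 8 variables, 2 fits only p (and all 8 values in {1, 2, 3, 4, 5, 6, 7, 8} must be used), so p = 2.
The 7 still-open variables together cover exactly {1, 3, 4, 5, 6, 7, 8} — 7 values for 7 variables — and 7 appears only in f's list, so f = 7.
Among the 6 still-open variables, 3 fits only h (and all 6 values in {1, 3, 4, 5, 6, 8} must be used), so h = 3.
The 5 still-open variables draw from only 5 values {1, 4, 5, 6, 8}, so each is used; only g can be 4, hence g = 4.

g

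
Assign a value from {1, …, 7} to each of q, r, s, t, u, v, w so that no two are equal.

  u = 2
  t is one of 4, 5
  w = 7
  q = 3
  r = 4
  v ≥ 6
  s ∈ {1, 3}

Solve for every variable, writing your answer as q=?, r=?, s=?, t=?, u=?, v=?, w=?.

q's domain is down to {3}, so q = 3. Eliminate 3 elsewhere: s.
r's domain is down to {4}, so r = 4. Strike 4 from t.
s has just one choice, so s = 1.
That leaves t = 5.
That leaves u = 2.
w must be 7 (only option left). Remove 7 from v.
That leaves v = 6.

q=3, r=4, s=1, t=5, u=2, v=6, w=7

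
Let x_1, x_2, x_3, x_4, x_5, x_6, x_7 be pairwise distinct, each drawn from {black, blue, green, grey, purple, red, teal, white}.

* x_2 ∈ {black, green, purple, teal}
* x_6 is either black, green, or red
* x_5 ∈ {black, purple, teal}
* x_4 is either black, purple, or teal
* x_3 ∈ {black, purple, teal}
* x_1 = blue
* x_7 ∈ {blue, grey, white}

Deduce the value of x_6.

x_1 must be blue (only option left). Remove blue from x_7.
x_3, x_4, x_5 share exactly the 3 values {black, purple, teal}; by pigeonhole those values go to them, so strike black, purple, teal from x_2, x_6.
x_2 has just one choice, so x_2 = green. Remove green from x_6.
So x_6 = red.

red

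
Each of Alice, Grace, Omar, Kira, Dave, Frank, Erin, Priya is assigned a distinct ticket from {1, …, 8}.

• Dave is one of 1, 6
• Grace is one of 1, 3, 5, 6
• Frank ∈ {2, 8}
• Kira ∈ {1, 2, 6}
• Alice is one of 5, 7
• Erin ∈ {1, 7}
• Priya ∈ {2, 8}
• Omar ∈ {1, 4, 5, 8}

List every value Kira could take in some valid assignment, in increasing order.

The 8 variables draw from only 8 values {1, 2, 3, 4, 5, 6, 7, 8}, so each is used; only Grace can be 3, hence Grace = 3.
The 7 still-open variables draw from only 7 values {1, 2, 4, 5, 6, 7, 8}, so each is used; only Omar can be 4, hence Omar = 4.
The 6 still-open variables draw from only 6 values {1, 2, 5, 6, 7, 8}, so each is used; only Alice can be 5, hence Alice = 5.
Among the 5 still-open variables, 7 fits only Erin (and all 5 values in {1, 2, 6, 7, 8} must be used), so Erin = 7.
Frank and Priya between them cover only {2, 8} — a naked pair. Remove those values from Kira.
No further eliminations apply; Kira can still be any of 1, 6.

1, 6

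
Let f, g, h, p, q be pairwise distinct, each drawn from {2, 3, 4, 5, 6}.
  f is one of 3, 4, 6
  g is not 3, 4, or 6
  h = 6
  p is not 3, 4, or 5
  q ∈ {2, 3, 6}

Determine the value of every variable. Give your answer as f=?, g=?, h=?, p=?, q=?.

h's domain is down to {6}, so h = 6. Eliminate 6 elsewhere: f, p, q.
p must be 2 (only option left). Remove 2 from g, q.
q's domain is down to {3}, so q = 3. Strike 3 from f.
f has just one choice, so f = 4.
g must be 5 (only option left).

f=4, g=5, h=6, p=2, q=3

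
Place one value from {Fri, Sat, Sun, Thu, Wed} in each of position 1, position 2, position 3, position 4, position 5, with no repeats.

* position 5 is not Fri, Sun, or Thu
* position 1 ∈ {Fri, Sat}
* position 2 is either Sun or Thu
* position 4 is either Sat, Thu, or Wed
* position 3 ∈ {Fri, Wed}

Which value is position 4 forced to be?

The 5 variables draw from only 5 values {Fri, Sat, Sun, Thu, Wed}, so each is used; only position 2 can be Sun, hence position 2 = Sun.
Among the 4 still-open variables, Thu fits only position 4 (and all 4 values in {Fri, Sat, Thu, Wed} must be used), so position 4 = Thu.

Thu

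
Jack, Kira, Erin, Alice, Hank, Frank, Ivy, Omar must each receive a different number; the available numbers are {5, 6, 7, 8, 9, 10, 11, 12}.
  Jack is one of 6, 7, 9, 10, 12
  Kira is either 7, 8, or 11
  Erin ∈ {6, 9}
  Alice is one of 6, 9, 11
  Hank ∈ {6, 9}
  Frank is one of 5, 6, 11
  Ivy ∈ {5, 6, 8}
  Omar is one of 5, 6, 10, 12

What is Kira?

Erin and Hank share exactly the 2 values {6, 9}; by pigeonhole those values go to them, so strike 6, 9 from Jack, Alice, Frank, Ivy, Omar.
That leaves Alice = 11. So Kira, Frank can't be 11.
Frank must be 5 (only option left). Eliminate 5 elsewhere: Ivy, Omar.
Ivy must be 8 (only option left). Strike 8 from Kira.
So Kira = 7.

7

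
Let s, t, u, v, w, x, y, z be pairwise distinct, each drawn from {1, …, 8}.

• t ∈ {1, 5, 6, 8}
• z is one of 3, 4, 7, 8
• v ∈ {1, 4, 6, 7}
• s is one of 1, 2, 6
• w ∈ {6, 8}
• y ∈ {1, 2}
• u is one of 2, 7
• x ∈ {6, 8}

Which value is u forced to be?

The 8 variables together cover exactly {1, 2, 3, 4, 5, 6, 7, 8} — 8 values for 8 variables — and 3 appears only in z's list, so z = 3.
The 7 still-open variables draw from only 7 values {1, 2, 4, 5, 6, 7, 8}, so each is used; only v can be 4, hence v = 4.
Among the 6 still-open variables, 5 fits only t (and all 6 values in {1, 2, 5, 6, 7, 8} must be used), so t = 5.
The 5 still-open variables together cover exactly {1, 2, 6, 7, 8} — 5 values for 5 variables — and 7 appears only in u's list, so u = 7.

7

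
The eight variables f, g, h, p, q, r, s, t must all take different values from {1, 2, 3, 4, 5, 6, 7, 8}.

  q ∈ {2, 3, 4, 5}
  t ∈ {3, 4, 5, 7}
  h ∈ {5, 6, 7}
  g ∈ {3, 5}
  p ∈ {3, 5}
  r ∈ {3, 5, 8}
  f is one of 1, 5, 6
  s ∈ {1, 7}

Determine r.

8

The 8 variables together cover exactly {1, 2, 3, 4, 5, 6, 7, 8} — 8 values for 8 variables — and 2 appears only in q's list, so q = 2.
The 7 still-open variables together cover exactly {1, 3, 4, 5, 6, 7, 8} — 7 values for 7 variables — and 4 appears only in t's list, so t = 4.
Among the 6 still-open variables, 8 fits only r (and all 6 values in {1, 3, 5, 6, 7, 8} must be used), so r = 8.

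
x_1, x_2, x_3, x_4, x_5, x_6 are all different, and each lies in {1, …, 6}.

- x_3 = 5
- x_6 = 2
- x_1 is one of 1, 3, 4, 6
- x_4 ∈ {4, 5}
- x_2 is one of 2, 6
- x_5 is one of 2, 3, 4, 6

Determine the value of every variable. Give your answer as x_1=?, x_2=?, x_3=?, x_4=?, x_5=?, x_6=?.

x_1=1, x_2=6, x_3=5, x_4=4, x_5=3, x_6=2

x_3 has just one choice, so x_3 = 5. So x_4 can't be 5.
x_4 must be 4 (only option left). Eliminate 4 elsewhere: x_1, x_5.
x_6 must be 2 (only option left). Remove 2 from x_2, x_5.
x_2's domain is down to {6}, so x_2 = 6. Strike 6 from x_1, x_5.
That leaves x_5 = 3. Eliminate 3 elsewhere: x_1.
That leaves x_1 = 1.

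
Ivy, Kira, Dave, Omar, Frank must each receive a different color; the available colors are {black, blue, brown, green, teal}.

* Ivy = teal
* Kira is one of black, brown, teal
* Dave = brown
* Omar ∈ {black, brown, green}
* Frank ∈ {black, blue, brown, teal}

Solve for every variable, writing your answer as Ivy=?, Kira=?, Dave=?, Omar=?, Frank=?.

Ivy's domain is down to {teal}, so Ivy = teal. Remove teal from Kira, Frank.
That leaves Dave = brown. Strike brown from Kira, Omar, Frank.
Kira has just one choice, so Kira = black. Strike black from Omar, Frank.
Omar's domain is down to {green}, so Omar = green.
That leaves Frank = blue.

Ivy=teal, Kira=black, Dave=brown, Omar=green, Frank=blue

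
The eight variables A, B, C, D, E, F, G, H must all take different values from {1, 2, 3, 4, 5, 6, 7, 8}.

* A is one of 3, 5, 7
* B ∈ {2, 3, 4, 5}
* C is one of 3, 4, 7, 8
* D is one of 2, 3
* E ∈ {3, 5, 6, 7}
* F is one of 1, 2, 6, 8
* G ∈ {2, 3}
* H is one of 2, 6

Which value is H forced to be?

Among the 8 variables, 1 fits only F (and all 8 values in {1, 2, 3, 4, 5, 6, 7, 8} must be used), so F = 1.
Among the 7 still-open variables, 8 fits only C (and all 7 values in {2, 3, 4, 5, 6, 7, 8} must be used), so C = 8.
The 6 still-open variables together cover exactly {2, 3, 4, 5, 6, 7} — 6 values for 6 variables — and 4 appears only in B's list, so B = 4.
D and G between them cover only {2, 3} — a naked pair. Remove those values from A, E, H.
So H = 6.

6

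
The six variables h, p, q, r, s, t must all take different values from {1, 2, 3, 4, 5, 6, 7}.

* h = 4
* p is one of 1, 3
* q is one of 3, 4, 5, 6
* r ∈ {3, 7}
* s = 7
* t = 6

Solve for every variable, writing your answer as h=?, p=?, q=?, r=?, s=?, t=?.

h=4, p=1, q=5, r=3, s=7, t=6

h's domain is down to {4}, so h = 4. Strike 4 from q.
s must be 7 (only option left). Eliminate 7 elsewhere: r.
t's domain is down to {6}, so t = 6. Eliminate 6 elsewhere: q.
That leaves r = 3. Remove 3 from p, q.
p has just one choice, so p = 1.
That leaves q = 5.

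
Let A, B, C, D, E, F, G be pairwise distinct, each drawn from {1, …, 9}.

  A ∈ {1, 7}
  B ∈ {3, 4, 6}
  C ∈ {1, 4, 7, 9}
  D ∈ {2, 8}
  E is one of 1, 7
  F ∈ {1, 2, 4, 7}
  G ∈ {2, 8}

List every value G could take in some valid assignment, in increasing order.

A and E share exactly the 2 values {1, 7}; by pigeonhole those values go to them, so strike 1, 7 from C, F.
D and G share exactly the 2 values {2, 8}; by pigeonhole those values go to them, so strike 2, 8 from F.
That leaves F = 4. Strike 4 from B, C.
C must be 9 (only option left).
No further eliminations apply; G can still be any of 2, 8.

2, 8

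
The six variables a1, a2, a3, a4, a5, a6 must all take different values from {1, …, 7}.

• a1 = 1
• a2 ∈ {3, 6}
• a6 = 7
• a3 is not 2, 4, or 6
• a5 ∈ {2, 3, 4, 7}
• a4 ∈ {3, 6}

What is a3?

a1 must be 1 (only option left). Remove 1 from a3.
a6 has just one choice, so a6 = 7. Strike 7 from a3, a5.
a2 and a4 share exactly the 2 values {3, 6}; by pigeonhole those values go to them, so strike 3, 6 from a3, a5.
So a3 = 5.

5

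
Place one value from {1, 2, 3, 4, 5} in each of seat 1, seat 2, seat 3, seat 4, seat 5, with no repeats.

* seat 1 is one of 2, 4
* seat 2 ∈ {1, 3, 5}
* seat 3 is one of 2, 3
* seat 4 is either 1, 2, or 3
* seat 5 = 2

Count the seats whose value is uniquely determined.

seat 5 has just one choice, so seat 5 = 2. Eliminate 2 elsewhere: seat 1, seat 3, seat 4.
seat 1's domain is down to {4}, so seat 1 = 4.
seat 3 has just one choice, so seat 3 = 3. Strike 3 from seat 2, seat 4.
seat 4 has just one choice, so seat 4 = 1. So seat 2 can't be 1.
That leaves seat 2 = 5.
Every seat is fixed: seat 1=4, seat 2=5, seat 3=3, seat 4=1, seat 5=2. That makes 5.

5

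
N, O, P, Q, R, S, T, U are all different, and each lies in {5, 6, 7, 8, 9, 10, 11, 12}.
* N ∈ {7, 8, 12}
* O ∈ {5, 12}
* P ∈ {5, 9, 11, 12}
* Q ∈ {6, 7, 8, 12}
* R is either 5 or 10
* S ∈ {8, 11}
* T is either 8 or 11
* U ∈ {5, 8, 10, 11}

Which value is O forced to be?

Among the 8 variables, 6 fits only Q (and all 8 values in {5, 6, 7, 8, 9, 10, 11, 12} must be used), so Q = 6.
The 7 still-open variables draw from only 7 values {5, 7, 8, 9, 10, 11, 12}, so each is used; only N can be 7, hence N = 7.
The 6 still-open variables draw from only 6 values {5, 8, 9, 10, 11, 12}, so each is used; only P can be 9, hence P = 9.
The 5 still-open variables draw from only 5 values {5, 8, 10, 11, 12}, so each is used; only O can be 12, hence O = 12.

12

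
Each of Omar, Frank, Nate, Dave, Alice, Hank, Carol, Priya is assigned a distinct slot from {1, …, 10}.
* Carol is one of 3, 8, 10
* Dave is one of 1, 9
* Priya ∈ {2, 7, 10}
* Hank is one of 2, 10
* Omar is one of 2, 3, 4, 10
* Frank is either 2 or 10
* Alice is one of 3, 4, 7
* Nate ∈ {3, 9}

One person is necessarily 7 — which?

Priya

The 8 variables together cover exactly {1, 2, 3, 4, 7, 8, 9, 10} — 8 values for 8 variables — and 1 appears only in Dave's list, so Dave = 1.
Among the 7 still-open variables, 8 fits only Carol (and all 7 values in {2, 3, 4, 7, 8, 9, 10} must be used), so Carol = 8.
The 6 still-open variables draw from only 6 values {2, 3, 4, 7, 9, 10}, so each is used; only Nate can be 9, hence Nate = 9.
The 2 variables Frank and Hank are confined to {2, 10}, which locks those values in; drop them from Omar, Priya.
So 7 goes to Priya.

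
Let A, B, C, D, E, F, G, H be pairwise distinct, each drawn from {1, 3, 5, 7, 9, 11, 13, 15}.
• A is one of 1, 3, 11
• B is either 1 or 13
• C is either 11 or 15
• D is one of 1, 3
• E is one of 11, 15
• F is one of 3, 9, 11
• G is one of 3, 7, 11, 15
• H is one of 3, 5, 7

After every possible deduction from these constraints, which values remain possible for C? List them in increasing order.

11, 15

Among the 8 variables, 5 fits only H (and all 8 values in {1, 3, 5, 7, 9, 11, 13, 15} must be used), so H = 5.
Among the 7 still-open variables, 7 fits only G (and all 7 values in {1, 3, 7, 9, 11, 13, 15} must be used), so G = 7.
The 6 still-open variables draw from only 6 values {1, 3, 9, 11, 13, 15}, so each is used; only F can be 9, hence F = 9.
The 5 still-open variables together cover exactly {1, 3, 11, 13, 15} — 5 values for 5 variables — and 13 appears only in B's list, so B = 13.
The 2 variables C and E are confined to {11, 15}, which locks those values in; drop them from A.
No further eliminations apply; C can still be any of 11, 15.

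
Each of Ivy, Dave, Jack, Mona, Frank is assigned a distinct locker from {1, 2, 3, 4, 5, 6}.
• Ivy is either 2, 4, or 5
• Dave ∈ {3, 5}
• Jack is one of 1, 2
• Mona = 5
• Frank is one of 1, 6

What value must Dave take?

3

Mona has just one choice, so Mona = 5. Strike 5 from Ivy, Dave.
So Dave = 3.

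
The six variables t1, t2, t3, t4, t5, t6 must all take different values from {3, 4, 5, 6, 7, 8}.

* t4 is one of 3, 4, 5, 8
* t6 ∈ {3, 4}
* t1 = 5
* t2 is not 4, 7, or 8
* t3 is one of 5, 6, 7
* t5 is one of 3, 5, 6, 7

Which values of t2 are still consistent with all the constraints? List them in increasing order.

t1 has just one choice, so t1 = 5. So t2, t3, t4, t5 can't be 5.
The 5 still-open variables together cover exactly {3, 4, 6, 7, 8} — 5 values for 5 variables — and 8 appears only in t4's list, so t4 = 8.
The 4 still-open variables draw from only 4 values {3, 4, 6, 7}, so each is used; only t6 can be 4, hence t6 = 4.
No further eliminations apply; t2 can still be any of 3, 6.

3, 6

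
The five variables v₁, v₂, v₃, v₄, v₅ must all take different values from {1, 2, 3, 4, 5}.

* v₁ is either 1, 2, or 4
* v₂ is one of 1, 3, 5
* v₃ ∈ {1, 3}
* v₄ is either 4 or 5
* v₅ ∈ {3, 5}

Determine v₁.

The 5 variables together cover exactly {1, 2, 3, 4, 5} — 5 values for 5 variables — and 2 appears only in v₁'s list, so v₁ = 2.

2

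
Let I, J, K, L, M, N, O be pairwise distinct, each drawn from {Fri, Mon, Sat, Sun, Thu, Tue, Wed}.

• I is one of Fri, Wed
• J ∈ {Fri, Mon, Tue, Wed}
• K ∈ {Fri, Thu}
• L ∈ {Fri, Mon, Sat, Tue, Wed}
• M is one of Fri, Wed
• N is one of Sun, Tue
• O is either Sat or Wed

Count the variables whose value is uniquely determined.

The 7 variables together cover exactly {Fri, Mon, Sat, Sun, Thu, Tue, Wed} — 7 values for 7 variables — and Sun appears only in N's list, so N = Sun.
The 6 still-open variables together cover exactly {Fri, Mon, Sat, Thu, Tue, Wed} — 6 values for 6 variables — and Thu appears only in K's list, so K = Thu.
I and M share exactly the 2 values {Fri, Wed}; by pigeonhole those values go to them, so strike Fri, Wed from J, L, O.
O must be Sat (only option left). Remove Sat from L.
Determined: K=Thu, N=Sun, O=Sat. The other variables each still have more than one consistent value. That makes 3.

3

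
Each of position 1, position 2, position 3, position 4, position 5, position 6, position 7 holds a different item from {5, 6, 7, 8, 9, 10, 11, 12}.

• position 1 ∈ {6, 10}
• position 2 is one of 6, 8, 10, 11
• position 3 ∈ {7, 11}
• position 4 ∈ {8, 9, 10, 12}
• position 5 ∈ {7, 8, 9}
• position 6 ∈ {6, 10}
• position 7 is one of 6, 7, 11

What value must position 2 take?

The 7 variables draw from only 7 values {6, 7, 8, 9, 10, 11, 12}, so each is used; only position 4 can be 12, hence position 4 = 12.
Among the 6 still-open variables, 9 fits only position 5 (and all 6 values in {6, 7, 8, 9, 10, 11} must be used), so position 5 = 9.
The 5 still-open variables draw from only 5 values {6, 7, 8, 10, 11}, so each is used; only position 2 can be 8, hence position 2 = 8.

8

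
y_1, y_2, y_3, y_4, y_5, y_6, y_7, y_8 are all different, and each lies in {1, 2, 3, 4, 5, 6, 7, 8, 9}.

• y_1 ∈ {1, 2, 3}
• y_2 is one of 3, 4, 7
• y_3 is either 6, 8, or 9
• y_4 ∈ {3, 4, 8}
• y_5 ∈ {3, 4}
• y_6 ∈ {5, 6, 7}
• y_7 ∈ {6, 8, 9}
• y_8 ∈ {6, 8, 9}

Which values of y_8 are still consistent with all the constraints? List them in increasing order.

y_3, y_7, y_8 share exactly the 3 values {6, 8, 9}; by pigeonhole those values go to them, so strike 6, 8, 9 from y_4, y_6.
y_4 and y_5 between them cover only {3, 4} — a naked pair. Remove those values from y_1, y_2.
y_2 must be 7 (only option left). Strike 7 from y_6.
y_6's domain is down to {5}, so y_6 = 5.
No further eliminations apply; y_8 can still be any of 6, 8, 9.

6, 8, 9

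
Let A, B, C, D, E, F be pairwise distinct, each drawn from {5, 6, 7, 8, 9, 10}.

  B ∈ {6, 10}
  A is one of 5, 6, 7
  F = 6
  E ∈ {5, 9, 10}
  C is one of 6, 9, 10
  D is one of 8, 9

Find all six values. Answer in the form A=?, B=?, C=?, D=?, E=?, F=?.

F has just one choice, so F = 6. So A, B, C can't be 6.
B's domain is down to {10}, so B = 10. Strike 10 from C, E.
C's domain is down to {9}, so C = 9. So D, E can't be 9.
D's domain is down to {8}, so D = 8.
E has just one choice, so E = 5. So A can't be 5.
That leaves A = 7.

A=7, B=10, C=9, D=8, E=5, F=6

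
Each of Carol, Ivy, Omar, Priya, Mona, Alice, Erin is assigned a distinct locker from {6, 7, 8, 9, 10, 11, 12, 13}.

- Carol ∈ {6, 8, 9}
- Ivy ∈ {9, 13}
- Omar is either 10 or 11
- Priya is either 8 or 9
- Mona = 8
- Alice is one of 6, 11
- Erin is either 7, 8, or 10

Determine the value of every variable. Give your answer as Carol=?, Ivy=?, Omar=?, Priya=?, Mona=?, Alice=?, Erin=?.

Mona must be 8 (only option left). So Carol, Priya, Erin can't be 8.
That leaves Priya = 9. Remove 9 from Carol, Ivy.
Carol has just one choice, so Carol = 6. Strike 6 from Alice.
That leaves Ivy = 13.
That leaves Alice = 11. So Omar can't be 11.
Omar has just one choice, so Omar = 10. Remove 10 from Erin.
That leaves Erin = 7.

Carol=6, Ivy=13, Omar=10, Priya=9, Mona=8, Alice=11, Erin=7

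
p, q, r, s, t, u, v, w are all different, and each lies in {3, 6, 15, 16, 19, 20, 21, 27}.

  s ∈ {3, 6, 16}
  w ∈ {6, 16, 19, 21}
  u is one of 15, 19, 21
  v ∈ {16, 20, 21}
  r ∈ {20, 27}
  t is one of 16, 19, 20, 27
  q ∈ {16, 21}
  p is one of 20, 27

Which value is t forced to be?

Among the 8 variables, 3 fits only s (and all 8 values in {3, 6, 15, 16, 19, 20, 21, 27} must be used), so s = 3.
The 7 still-open variables together cover exactly {6, 15, 16, 19, 20, 21, 27} — 7 values for 7 variables — and 6 appears only in w's list, so w = 6.
Among the 6 still-open variables, 15 fits only u (and all 6 values in {15, 16, 19, 20, 21, 27} must be used), so u = 15.
The 5 still-open variables draw from only 5 values {16, 19, 20, 21, 27}, so each is used; only t can be 19, hence t = 19.

19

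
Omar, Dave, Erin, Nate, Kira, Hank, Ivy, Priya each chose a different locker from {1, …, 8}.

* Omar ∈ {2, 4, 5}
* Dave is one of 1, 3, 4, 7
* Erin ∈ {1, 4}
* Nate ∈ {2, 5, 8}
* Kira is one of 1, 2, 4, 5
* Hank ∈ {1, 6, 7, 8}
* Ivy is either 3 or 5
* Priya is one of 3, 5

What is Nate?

Among the 8 variables, 6 fits only Hank (and all 8 values in {1, 2, 3, 4, 5, 6, 7, 8} must be used), so Hank = 6.
The 7 still-open variables together cover exactly {1, 2, 3, 4, 5, 7, 8} — 7 values for 7 variables — and 7 appears only in Dave's list, so Dave = 7.
The 6 still-open variables together cover exactly {1, 2, 3, 4, 5, 8} — 6 values for 6 variables — and 8 appears only in Nate's list, so Nate = 8.

8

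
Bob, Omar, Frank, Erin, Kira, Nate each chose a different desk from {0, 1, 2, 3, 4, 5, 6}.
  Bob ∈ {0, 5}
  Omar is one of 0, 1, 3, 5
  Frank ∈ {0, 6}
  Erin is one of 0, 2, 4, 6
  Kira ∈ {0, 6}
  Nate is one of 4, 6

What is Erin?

The 2 variables Frank and Kira are confined to {0, 6}, which locks those values in; drop them from Bob, Omar, Erin, Nate.
Bob has just one choice, so Bob = 5. Eliminate 5 elsewhere: Omar.
Nate has just one choice, so Nate = 4. Eliminate 4 elsewhere: Erin.
So Erin = 2.

2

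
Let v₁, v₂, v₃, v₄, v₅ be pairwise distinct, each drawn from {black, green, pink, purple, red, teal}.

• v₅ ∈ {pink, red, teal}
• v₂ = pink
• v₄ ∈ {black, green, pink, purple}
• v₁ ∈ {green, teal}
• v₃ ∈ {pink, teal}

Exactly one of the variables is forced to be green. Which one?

v₂'s domain is down to {pink}, so v₂ = pink. So v₃, v₄, v₅ can't be pink.
v₃ has just one choice, so v₃ = teal. Eliminate teal elsewhere: v₁, v₅.
So green goes to v₁.

v₁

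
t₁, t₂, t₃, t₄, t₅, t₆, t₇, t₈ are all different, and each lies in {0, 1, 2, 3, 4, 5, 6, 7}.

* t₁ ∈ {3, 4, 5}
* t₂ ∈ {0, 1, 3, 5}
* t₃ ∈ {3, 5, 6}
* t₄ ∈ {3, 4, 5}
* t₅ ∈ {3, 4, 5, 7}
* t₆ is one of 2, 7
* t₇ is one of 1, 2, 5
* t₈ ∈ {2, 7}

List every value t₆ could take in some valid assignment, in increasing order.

The 8 variables together cover exactly {0, 1, 2, 3, 4, 5, 6, 7} — 8 values for 8 variables — and 0 appears only in t₂'s list, so t₂ = 0.
The 7 still-open variables draw from only 7 values {1, 2, 3, 4, 5, 6, 7}, so each is used; only t₇ can be 1, hence t₇ = 1.
The 6 still-open variables together cover exactly {2, 3, 4, 5, 6, 7} — 6 values for 6 variables — and 6 appears only in t₃'s list, so t₃ = 6.
t₆ and t₈ share exactly the 2 values {2, 7}; by pigeonhole those values go to them, so strike 2, 7 from t₅.
No further eliminations apply; t₆ can still be any of 2, 7.

2, 7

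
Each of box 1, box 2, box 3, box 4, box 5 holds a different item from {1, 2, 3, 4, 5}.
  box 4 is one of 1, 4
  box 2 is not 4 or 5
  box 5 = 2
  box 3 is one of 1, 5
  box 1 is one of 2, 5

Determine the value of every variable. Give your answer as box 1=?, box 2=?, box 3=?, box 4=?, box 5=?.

box 1=5, box 2=3, box 3=1, box 4=4, box 5=2

box 5's domain is down to {2}, so box 5 = 2. Strike 2 from box 1, box 2.
That leaves box 1 = 5. Strike 5 from box 3.
That leaves box 3 = 1. Eliminate 1 elsewhere: box 2, box 4.
box 4 has just one choice, so box 4 = 4.
box 2 must be 3 (only option left).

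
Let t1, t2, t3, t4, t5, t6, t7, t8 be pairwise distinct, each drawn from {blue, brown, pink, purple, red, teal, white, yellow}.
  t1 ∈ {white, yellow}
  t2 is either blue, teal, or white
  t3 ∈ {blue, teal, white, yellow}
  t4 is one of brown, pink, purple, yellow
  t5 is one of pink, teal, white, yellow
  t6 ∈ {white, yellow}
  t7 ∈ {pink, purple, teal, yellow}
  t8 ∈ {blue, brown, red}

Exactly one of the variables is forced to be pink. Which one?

t5

Among the 8 variables, red fits only t8 (and all 8 values in {blue, brown, pink, purple, red, teal, white, yellow} must be used), so t8 = red.
Among the 7 still-open variables, brown fits only t4 (and all 7 values in {blue, brown, pink, purple, teal, white, yellow} must be used), so t4 = brown.
Among the 6 still-open variables, purple fits only t7 (and all 6 values in {blue, pink, purple, teal, white, yellow} must be used), so t7 = purple.
The 5 still-open variables together cover exactly {blue, pink, teal, white, yellow} — 5 values for 5 variables — and pink appears only in t5's list, so t5 = pink.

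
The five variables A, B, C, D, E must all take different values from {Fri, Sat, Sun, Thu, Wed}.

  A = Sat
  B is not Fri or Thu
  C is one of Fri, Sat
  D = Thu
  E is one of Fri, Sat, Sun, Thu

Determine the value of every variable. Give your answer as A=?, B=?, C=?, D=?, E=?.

A must be Sat (only option left). So B, C, E can't be Sat.
C's domain is down to {Fri}, so C = Fri. Remove Fri from E.
D must be Thu (only option left). Remove Thu from E.
E has just one choice, so E = Sun. Eliminate Sun elsewhere: B.
B has just one choice, so B = Wed.

A=Sat, B=Wed, C=Fri, D=Thu, E=Sun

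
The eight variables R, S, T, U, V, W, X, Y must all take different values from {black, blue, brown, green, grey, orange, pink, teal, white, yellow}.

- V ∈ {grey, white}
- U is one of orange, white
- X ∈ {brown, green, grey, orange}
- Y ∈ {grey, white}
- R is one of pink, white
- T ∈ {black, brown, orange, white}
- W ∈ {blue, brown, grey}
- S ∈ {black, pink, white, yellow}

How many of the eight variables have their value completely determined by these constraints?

2

The 2 variables V and Y are confined to {grey, white}, which locks those values in; drop them from R, S, T, U, W, X.
R has just one choice, so R = pink. Eliminate pink elsewhere: S.
That leaves U = orange. So T, X can't be orange.
Determined: R=pink, U=orange. The other variables each still have more than one consistent value. That makes 2.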